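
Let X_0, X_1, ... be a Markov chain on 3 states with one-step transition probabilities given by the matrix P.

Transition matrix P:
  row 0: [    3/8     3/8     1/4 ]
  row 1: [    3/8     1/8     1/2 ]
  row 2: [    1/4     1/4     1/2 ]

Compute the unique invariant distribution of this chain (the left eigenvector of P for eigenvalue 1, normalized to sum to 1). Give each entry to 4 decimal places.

π = [0.3226, 0.2581, 0.4194]

Balance equations π_j = Σ_i π_i·P[i][j]:
  π_0 = 3/8·π_0 + 3/8·π_1 + 1/4·π_2
  π_1 = 3/8·π_0 + 1/8·π_1 + 1/4·π_2
  normalize: π_0 + π_1 + π_2 = 1
Solving the linear system gives exactly π = [10/31, 8/31, 13/31].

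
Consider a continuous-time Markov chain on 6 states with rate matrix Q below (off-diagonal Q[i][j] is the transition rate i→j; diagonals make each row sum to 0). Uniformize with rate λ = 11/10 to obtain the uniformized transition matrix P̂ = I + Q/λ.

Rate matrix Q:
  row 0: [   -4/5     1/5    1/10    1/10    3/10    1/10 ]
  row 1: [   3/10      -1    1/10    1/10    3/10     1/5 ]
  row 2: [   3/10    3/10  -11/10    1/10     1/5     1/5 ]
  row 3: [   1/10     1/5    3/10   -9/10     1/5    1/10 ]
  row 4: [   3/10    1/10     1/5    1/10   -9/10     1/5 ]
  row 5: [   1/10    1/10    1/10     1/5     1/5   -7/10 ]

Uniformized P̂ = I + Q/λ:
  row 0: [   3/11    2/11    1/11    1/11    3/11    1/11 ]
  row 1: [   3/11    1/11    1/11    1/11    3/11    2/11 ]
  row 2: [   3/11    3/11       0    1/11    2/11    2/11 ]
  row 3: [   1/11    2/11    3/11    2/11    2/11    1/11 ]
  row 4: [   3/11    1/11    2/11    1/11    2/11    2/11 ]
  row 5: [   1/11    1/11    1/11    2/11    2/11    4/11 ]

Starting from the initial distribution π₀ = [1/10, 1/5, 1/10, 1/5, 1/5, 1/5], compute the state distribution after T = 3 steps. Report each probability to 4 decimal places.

t=0: π = [0.1000, 0.2000, 0.1000, 0.2000, 0.2000, 0.2000]
t=1: π = [0.2000, 0.1364, 0.1364, 0.1273, 0.2091, 0.1909]
t=2: π = [0.2149, 0.1455, 0.1207, 0.1198, 0.2124, 0.1868]
t=3: π = [0.2170, 0.1433, 0.1210, 0.1188, 0.2146, 0.1853]

π = [0.2170, 0.1433, 0.1210, 0.1188, 0.2146, 0.1853]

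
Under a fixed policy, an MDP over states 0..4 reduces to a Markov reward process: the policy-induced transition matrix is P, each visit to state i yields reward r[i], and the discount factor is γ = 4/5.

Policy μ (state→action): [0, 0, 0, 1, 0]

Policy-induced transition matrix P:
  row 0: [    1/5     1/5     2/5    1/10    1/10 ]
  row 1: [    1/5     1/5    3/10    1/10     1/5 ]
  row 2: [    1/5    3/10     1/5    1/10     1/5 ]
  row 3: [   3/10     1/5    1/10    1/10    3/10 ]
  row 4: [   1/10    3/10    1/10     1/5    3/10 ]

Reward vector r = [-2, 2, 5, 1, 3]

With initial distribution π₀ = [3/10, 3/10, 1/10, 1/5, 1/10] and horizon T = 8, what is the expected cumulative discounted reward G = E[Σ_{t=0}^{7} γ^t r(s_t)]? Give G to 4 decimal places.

G = 7.3926

t=0: π = [0.3000, 0.3000, 0.1000, 0.2000, 0.1000], E[r] = 1.0000, γ^t·E[r] = 1.000000, running G = 1.000000
t=1: π = [0.2100, 0.2200, 0.2600, 0.1100, 0.2000], E[r] = 2.0300, γ^t·E[r] = 1.624000, running G = 2.624000
t=2: π = [0.1910, 0.2460, 0.2330, 0.1200, 0.2100], E[r] = 2.0250, γ^t·E[r] = 1.296000, running G = 3.920000
t=3: π = [0.1910, 0.2443, 0.2298, 0.1210, 0.2139], E[r] = 2.0183, γ^t·E[r] = 1.033370, running G = 4.953370
t=4: π = [0.1907, 0.2444, 0.2291, 0.1214, 0.2144], E[r] = 2.0176, γ^t·E[r] = 0.826401, running G = 5.779770
t=5: π = [0.1907, 0.2444, 0.2290, 0.1214, 0.2145], E[r] = 2.0173, γ^t·E[r] = 0.661019, running G = 6.440790
t=6: π = [0.1907, 0.2444, 0.2290, 0.1215, 0.2145], E[r] = 2.0172, γ^t·E[r] = 0.528808, running G = 6.969598
t=7: π = [0.1907, 0.2444, 0.2290, 0.1215, 0.2145], E[r] = 2.0172, γ^t·E[r] = 0.423045, running G = 7.392643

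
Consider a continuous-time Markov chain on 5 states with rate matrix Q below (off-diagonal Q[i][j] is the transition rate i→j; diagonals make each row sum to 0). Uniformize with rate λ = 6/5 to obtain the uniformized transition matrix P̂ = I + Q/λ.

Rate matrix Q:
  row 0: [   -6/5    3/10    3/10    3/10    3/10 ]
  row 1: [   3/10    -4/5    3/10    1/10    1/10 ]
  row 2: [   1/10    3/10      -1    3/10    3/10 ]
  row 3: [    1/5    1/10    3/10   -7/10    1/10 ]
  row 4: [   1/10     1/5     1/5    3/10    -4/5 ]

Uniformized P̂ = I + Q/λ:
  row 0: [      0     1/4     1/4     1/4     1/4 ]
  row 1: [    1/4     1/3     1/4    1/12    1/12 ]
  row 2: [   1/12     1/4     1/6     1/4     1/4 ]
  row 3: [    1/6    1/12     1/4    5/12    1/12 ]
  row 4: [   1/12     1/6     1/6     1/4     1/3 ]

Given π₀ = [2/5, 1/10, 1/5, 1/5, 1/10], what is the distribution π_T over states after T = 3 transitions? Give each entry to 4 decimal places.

t=0: π = [0.4000, 0.1000, 0.2000, 0.2000, 0.1000]
t=1: π = [0.0833, 0.2167, 0.2250, 0.2667, 0.2083]
t=2: π = [0.1347, 0.2063, 0.2139, 0.2583, 0.1868]
t=3: π = [0.1280, 0.2086, 0.2166, 0.2587, 0.1881]

π = [0.1280, 0.2086, 0.2166, 0.2587, 0.1881]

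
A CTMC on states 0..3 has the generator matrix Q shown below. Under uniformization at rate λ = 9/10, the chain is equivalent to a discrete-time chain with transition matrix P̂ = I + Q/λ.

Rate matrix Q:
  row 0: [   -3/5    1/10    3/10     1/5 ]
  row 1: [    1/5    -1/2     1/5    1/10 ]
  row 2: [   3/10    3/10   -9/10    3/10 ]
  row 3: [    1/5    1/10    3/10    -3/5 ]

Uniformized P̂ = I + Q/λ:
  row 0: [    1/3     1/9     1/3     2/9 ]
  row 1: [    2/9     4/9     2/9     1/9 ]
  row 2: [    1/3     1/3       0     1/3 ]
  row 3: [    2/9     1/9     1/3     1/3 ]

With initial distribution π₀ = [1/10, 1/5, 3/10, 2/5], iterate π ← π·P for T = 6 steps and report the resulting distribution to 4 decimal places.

t=0: π = [0.1000, 0.2000, 0.3000, 0.4000]
t=1: π = [0.2667, 0.2444, 0.2111, 0.2778]
t=2: π = [0.2753, 0.2395, 0.2358, 0.2494]
t=3: π = [0.2790, 0.2433, 0.2281, 0.2495]
t=4: π = [0.2786, 0.2429, 0.2303, 0.2483]
t=5: π = [0.2788, 0.2433, 0.2296, 0.2484]
t=6: π = [0.2787, 0.2432, 0.2298, 0.2483]

π = [0.2787, 0.2432, 0.2298, 0.2483]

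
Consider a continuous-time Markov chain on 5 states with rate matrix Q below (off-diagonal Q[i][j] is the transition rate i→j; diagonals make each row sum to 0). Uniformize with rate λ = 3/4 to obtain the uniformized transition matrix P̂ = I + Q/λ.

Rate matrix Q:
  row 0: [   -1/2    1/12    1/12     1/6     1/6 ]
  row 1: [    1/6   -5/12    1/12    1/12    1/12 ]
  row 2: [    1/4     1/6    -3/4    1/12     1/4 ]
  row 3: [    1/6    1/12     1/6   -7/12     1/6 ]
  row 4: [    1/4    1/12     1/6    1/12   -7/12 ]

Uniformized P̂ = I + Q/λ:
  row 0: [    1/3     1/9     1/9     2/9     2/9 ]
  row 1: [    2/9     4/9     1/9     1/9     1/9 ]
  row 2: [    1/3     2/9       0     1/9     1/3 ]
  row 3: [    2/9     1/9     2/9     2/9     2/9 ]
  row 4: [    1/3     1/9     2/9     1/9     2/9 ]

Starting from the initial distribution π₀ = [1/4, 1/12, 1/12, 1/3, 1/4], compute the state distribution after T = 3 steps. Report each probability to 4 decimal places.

π = [0.2954, 0.1860, 0.1389, 0.1622, 0.2175]

t=0: π = [0.2500, 0.0833, 0.0833, 0.3333, 0.2500]
t=1: π = [0.2870, 0.1481, 0.1667, 0.1759, 0.2222]
t=2: π = [0.2973, 0.1790, 0.1368, 0.1626, 0.2243]
t=3: π = [0.2954, 0.1860, 0.1389, 0.1622, 0.2175]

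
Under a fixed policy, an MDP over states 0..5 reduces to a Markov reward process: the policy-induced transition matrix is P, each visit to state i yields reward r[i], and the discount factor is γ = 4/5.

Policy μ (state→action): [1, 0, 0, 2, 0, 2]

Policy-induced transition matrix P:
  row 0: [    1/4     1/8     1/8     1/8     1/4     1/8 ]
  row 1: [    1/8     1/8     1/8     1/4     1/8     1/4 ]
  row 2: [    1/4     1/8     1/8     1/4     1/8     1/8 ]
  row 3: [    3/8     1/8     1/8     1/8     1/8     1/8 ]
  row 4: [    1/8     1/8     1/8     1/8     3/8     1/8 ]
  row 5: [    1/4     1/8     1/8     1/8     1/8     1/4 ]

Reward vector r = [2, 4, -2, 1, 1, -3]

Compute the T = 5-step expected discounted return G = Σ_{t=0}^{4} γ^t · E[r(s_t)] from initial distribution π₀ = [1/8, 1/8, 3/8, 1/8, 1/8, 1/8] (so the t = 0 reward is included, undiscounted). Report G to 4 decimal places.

t=0: π = [0.1250, 0.1250, 0.3750, 0.1250, 0.1250, 0.1250], E[r] = -0.1250, γ^t·E[r] = -0.125000, running G = -0.125000
t=1: π = [0.2344, 0.1250, 0.1250, 0.1875, 0.1719, 0.1563], E[r] = 0.6094, γ^t·E[r] = 0.487500, running G = 0.362500
t=2: π = [0.2363, 0.1250, 0.1250, 0.1563, 0.1973, 0.1602], E[r] = 0.5957, γ^t·E[r] = 0.381250, running G = 0.743750
t=3: π = [0.2292, 0.1250, 0.1250, 0.1563, 0.2039, 0.1606], E[r] = 0.5867, γ^t·E[r] = 0.300375, running G = 1.044125
t=4: π = [0.2284, 0.1250, 0.1250, 0.1563, 0.2046, 0.1607], E[r] = 0.5856, γ^t·E[r] = 0.239863, running G = 1.283988

G = 1.2840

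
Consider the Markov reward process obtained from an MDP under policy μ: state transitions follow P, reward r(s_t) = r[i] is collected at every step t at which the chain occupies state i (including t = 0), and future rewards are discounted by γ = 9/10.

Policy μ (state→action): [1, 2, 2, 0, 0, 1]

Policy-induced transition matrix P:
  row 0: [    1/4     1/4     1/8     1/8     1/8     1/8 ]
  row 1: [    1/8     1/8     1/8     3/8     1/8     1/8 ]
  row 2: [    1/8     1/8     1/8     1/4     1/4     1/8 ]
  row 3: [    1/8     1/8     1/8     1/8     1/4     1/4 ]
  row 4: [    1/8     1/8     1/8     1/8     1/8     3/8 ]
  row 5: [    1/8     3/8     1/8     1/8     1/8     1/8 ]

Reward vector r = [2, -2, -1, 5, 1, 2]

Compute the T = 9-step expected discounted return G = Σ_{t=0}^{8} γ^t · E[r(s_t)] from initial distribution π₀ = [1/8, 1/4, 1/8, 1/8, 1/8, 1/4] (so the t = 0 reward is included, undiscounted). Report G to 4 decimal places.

G = 7.3757

t=0: π = [0.1250, 0.2500, 0.1250, 0.1250, 0.1250, 0.2500], E[r] = 0.8750, γ^t·E[r] = 0.875000, running G = 0.875000
t=1: π = [0.1406, 0.2031, 0.1250, 0.2031, 0.1563, 0.1719], E[r] = 1.2656, γ^t·E[r] = 1.139063, running G = 2.014063
t=2: π = [0.1426, 0.1855, 0.1250, 0.1914, 0.1660, 0.1895], E[r] = 1.2910, γ^t·E[r] = 1.045723, running G = 3.059785
t=3: π = [0.1428, 0.1902, 0.1250, 0.1870, 0.1646, 0.1904], E[r] = 1.2607, γ^t·E[r] = 0.919081, running G = 3.978866
t=4: π = [0.1429, 0.1905, 0.1250, 0.1882, 0.1640, 0.1895], E[r] = 1.2637, γ^t·E[r] = 0.829095, running G = 4.807961
t=5: π = [0.1429, 0.1902, 0.1250, 0.1882, 0.1641, 0.1895], E[r] = 1.2646, γ^t·E[r] = 0.746753, running G = 5.554715
t=6: π = [0.1429, 0.1902, 0.1250, 0.1882, 0.1642, 0.1896], E[r] = 1.2644, γ^t·E[r] = 0.671979, running G = 6.226693
t=7: π = [0.1429, 0.1902, 0.1250, 0.1882, 0.1641, 0.1896], E[r] = 1.2644, γ^t·E[r] = 0.604763, running G = 6.831457
t=8: π = [0.1429, 0.1902, 0.1250, 0.1882, 0.1641, 0.1896], E[r] = 1.2644, γ^t·E[r] = 0.544293, running G = 7.375749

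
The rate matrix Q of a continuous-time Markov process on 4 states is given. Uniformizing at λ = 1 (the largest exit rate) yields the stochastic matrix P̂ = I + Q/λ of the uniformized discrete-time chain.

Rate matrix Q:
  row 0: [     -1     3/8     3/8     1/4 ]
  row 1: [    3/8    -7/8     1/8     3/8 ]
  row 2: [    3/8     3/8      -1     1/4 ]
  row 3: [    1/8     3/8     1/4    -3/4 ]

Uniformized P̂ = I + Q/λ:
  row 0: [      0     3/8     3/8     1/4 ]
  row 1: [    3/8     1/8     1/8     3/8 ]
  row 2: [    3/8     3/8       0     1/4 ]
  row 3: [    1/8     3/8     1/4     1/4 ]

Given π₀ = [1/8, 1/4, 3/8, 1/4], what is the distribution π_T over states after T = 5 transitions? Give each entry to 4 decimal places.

t=0: π = [0.1250, 0.2500, 0.3750, 0.2500]
t=1: π = [0.2656, 0.3125, 0.1406, 0.2813]
t=2: π = [0.2051, 0.2969, 0.2090, 0.2891]
t=3: π = [0.2258, 0.3008, 0.1863, 0.2871]
t=4: π = [0.2185, 0.2998, 0.1941, 0.2876]
t=5: π = [0.2211, 0.3000, 0.1913, 0.2875]

π = [0.2211, 0.3000, 0.1913, 0.2875]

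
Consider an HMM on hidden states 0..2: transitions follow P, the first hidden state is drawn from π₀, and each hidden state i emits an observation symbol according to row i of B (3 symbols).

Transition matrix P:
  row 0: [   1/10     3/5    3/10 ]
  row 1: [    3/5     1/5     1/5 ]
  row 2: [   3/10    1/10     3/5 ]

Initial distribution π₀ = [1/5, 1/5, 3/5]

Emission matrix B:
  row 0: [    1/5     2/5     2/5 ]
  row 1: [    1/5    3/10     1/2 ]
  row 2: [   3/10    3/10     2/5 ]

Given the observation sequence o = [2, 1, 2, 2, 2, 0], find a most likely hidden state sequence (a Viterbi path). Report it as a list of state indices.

t=0: δ = [8.000e-02, 1.000e-01, 2.400e-01]  (obs o_0=2)
t=1: δ = [2.880e-02, 1.440e-02, 4.320e-02]  ψ = [2, 0, 2]  (obs o_1=1)
t=2: δ = [5.184e-03, 8.640e-03, 1.037e-02]  ψ = [2, 0, 2]  (obs o_2=2)
t=3: δ = [2.074e-03, 1.555e-03, 2.488e-03]  ψ = [1, 0, 2]  (obs o_3=2)
t=4: δ = [3.732e-04, 6.221e-04, 5.972e-04]  ψ = [1, 0, 2]  (obs o_4=2)
t=5: δ = [7.465e-05, 4.479e-05, 1.075e-04]  ψ = [1, 0, 2]  (obs o_5=0)
backtrack: best end state = 2; path = [2, 2, 2, 2, 2, 2]

path = [2, 2, 2, 2, 2, 2]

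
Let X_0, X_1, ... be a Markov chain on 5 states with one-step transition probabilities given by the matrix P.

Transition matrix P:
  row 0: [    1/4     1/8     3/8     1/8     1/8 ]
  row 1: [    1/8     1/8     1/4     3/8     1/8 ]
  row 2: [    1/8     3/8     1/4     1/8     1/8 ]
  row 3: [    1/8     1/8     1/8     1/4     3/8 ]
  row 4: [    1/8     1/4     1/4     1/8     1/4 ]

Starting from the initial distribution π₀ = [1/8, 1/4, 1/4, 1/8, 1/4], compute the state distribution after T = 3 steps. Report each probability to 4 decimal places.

π = [0.1428, 0.2104, 0.2422, 0.2034, 0.2012]

t=0: π = [0.1250, 0.2500, 0.2500, 0.1250, 0.2500]
t=1: π = [0.1406, 0.2188, 0.2500, 0.2031, 0.1875]
t=2: π = [0.1426, 0.2109, 0.2422, 0.2051, 0.1992]
t=3: π = [0.1428, 0.2104, 0.2422, 0.2034, 0.2012]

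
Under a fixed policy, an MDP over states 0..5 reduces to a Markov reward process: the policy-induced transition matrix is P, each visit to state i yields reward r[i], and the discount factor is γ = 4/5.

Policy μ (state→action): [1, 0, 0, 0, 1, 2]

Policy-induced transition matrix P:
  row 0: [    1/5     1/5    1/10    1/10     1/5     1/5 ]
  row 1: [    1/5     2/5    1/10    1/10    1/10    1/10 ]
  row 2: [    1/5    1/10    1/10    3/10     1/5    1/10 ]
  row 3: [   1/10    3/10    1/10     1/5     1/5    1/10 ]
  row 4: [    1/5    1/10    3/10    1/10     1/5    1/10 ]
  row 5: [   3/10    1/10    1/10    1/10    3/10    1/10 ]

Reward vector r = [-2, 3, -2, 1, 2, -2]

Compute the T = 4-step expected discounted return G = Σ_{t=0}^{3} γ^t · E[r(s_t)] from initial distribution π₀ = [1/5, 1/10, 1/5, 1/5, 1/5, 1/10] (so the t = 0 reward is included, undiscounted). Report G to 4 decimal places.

t=0: π = [0.2000, 0.1000, 0.2000, 0.2000, 0.2000, 0.1000], E[r] = -0.1000, γ^t·E[r] = -0.100000, running G = -0.100000
t=1: π = [0.1900, 0.1900, 0.1400, 0.1600, 0.2000, 0.1200], E[r] = 0.2300, γ^t·E[r] = 0.184000, running G = 0.084000
t=2: π = [0.1960, 0.2080, 0.1400, 0.1440, 0.1930, 0.1190], E[r] = 0.2440, γ^t·E[r] = 0.156160, running G = 0.240160
t=3: π = [0.1975, 0.2108, 0.1386, 0.1424, 0.1911, 0.1196], E[r] = 0.2456, γ^t·E[r] = 0.125747, running G = 0.365907

G = 0.3659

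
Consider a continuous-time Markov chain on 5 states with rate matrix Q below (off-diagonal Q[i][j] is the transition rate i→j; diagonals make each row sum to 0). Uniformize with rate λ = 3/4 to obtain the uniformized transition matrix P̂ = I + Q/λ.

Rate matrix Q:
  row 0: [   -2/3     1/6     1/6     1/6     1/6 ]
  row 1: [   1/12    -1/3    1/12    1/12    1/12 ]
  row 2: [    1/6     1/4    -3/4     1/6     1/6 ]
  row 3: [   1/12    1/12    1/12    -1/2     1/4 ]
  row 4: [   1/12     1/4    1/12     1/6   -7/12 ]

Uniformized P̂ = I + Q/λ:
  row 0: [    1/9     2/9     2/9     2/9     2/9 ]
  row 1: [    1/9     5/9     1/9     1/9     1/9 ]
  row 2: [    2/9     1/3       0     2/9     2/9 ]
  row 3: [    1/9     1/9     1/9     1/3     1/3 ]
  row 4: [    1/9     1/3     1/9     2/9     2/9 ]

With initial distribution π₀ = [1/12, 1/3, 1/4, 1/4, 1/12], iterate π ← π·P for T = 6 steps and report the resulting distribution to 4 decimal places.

t=0: π = [0.0833, 0.3333, 0.2500, 0.2500, 0.0833]
t=1: π = [0.1389, 0.3426, 0.0926, 0.2130, 0.2130]
t=2: π = [0.1214, 0.3467, 0.1163, 0.2078, 0.2078]
t=3: π = [0.1240, 0.3507, 0.1117, 0.2068, 0.2068]
t=4: π = [0.1235, 0.3515, 0.1125, 0.2062, 0.2062]
t=5: π = [0.1236, 0.3519, 0.1123, 0.2061, 0.2061]
t=6: π = [0.1236, 0.3520, 0.1124, 0.2060, 0.2060]

π = [0.1236, 0.3520, 0.1124, 0.2060, 0.2060]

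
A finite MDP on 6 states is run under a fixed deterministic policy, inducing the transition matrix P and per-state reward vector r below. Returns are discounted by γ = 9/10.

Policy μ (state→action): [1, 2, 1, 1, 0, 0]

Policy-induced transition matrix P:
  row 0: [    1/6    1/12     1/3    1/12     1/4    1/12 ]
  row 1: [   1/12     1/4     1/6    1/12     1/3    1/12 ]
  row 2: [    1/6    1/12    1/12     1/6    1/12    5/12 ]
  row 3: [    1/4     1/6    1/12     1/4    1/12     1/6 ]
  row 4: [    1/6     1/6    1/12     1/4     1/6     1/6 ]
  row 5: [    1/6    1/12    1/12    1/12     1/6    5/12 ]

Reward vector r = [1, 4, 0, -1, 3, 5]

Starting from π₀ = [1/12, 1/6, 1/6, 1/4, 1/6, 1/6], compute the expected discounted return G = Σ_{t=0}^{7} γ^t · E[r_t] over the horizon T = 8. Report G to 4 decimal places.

t=0: π = [0.0833, 0.1667, 0.1667, 0.2500, 0.1667, 0.1667], E[r] = 1.8333, γ^t·E[r] = 1.833333, running G = 1.833333
t=1: π = [0.1736, 0.1458, 0.1181, 0.1667, 0.1667, 0.2292], E[r] = 2.2361, γ^t·E[r] = 2.012500, running G = 3.845833
t=2: π = [0.1684, 0.1354, 0.1389, 0.1487, 0.1817, 0.2269], E[r] = 2.2407, γ^t·E[r] = 1.815000, running G = 5.660833
t=3: π = [0.1678, 0.1334, 0.1367, 0.1500, 0.1793, 0.2328], E[r] = 2.2534, γ^t·E[r] = 1.642711, running G = 7.303544
t=4: π = [0.1680, 0.1330, 0.1364, 0.1496, 0.1790, 0.2339], E[r] = 2.2572, γ^t·E[r] = 1.480939, running G = 8.784484
t=5: π = [0.1680, 0.1329, 0.1364, 0.1495, 0.1790, 0.2342], E[r] = 2.2580, γ^t·E[r] = 1.333302, running G = 10.117785
t=6: π = [0.1680, 0.1329, 0.1364, 0.1494, 0.1790, 0.2342], E[r] = 2.2582, γ^t·E[r] = 1.200090, running G = 11.317875
t=7: π = [0.1680, 0.1328, 0.1364, 0.1494, 0.1790, 0.2343], E[r] = 2.2582, γ^t·E[r] = 1.080109, running G = 12.397984

G = 12.3980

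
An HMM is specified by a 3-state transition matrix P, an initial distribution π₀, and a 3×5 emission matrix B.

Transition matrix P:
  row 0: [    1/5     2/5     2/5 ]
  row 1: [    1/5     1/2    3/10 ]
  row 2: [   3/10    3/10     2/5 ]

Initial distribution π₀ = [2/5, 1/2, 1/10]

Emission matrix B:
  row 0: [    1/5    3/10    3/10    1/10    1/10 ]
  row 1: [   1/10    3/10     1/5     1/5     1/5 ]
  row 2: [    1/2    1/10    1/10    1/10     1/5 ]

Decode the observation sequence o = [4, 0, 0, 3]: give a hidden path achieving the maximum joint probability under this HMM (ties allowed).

path = [1, 2, 2, 1]

t=0: δ = [4.000e-02, 1.000e-01, 2.000e-02]  (obs o_0=4)
t=1: δ = [4.000e-03, 5.000e-03, 1.500e-02]  ψ = [1, 1, 1]  (obs o_1=0)
t=2: δ = [9.000e-04, 4.500e-04, 3.000e-03]  ψ = [2, 2, 2]  (obs o_2=0)
t=3: δ = [9.000e-05, 1.800e-04, 1.200e-04]  ψ = [2, 2, 2]  (obs o_3=3)
backtrack: best end state = 1; path = [1, 2, 2, 1]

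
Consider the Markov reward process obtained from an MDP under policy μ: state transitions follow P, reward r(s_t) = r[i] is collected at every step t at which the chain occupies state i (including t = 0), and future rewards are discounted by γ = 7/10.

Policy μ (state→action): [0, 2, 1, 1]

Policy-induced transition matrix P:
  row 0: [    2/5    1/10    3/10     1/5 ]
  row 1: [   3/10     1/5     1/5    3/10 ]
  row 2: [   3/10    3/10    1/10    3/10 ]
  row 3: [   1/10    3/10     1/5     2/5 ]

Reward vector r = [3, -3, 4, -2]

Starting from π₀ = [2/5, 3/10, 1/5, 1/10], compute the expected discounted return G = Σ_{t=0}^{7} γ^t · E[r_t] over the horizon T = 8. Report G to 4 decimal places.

t=0: π = [0.4000, 0.3000, 0.2000, 0.1000], E[r] = 0.9000, γ^t·E[r] = 0.900000, running G = 0.900000
t=1: π = [0.3200, 0.1900, 0.2200, 0.2700], E[r] = 0.7300, γ^t·E[r] = 0.511000, running G = 1.411000
t=2: π = [0.2780, 0.2170, 0.2100, 0.2950], E[r] = 0.4330, γ^t·E[r] = 0.212170, running G = 1.623170
t=3: π = [0.2688, 0.2227, 0.2068, 0.3017], E[r] = 0.3621, γ^t·E[r] = 0.124200, running G = 1.747370
t=4: π = [0.2665, 0.2240, 0.2062, 0.3033], E[r] = 0.3459, γ^t·E[r] = 0.083058, running G = 1.830428
t=5: π = [0.2660, 0.2243, 0.2060, 0.3037], E[r] = 0.3419, γ^t·E[r] = 0.057461, running G = 1.887889
t=6: π = [0.2659, 0.2244, 0.2060, 0.3038], E[r] = 0.3409, γ^t·E[r] = 0.040110, running G = 1.927999
t=7: π = [0.2658, 0.2244, 0.2060, 0.3038], E[r] = 0.3407, γ^t·E[r] = 0.028058, running G = 1.956057

G = 1.9561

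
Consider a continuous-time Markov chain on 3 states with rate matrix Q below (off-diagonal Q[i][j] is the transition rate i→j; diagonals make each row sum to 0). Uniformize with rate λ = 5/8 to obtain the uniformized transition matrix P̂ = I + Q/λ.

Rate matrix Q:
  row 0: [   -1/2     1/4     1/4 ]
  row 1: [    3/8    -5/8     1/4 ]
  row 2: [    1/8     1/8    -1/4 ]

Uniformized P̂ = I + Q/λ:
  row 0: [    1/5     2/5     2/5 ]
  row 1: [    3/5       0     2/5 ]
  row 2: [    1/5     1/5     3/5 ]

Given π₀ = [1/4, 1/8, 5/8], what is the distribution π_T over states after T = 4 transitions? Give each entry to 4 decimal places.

t=0: π = [0.2500, 0.1250, 0.6250]
t=1: π = [0.2500, 0.2250, 0.5250]
t=2: π = [0.2900, 0.2050, 0.5050]
t=3: π = [0.2820, 0.2170, 0.5010]
t=4: π = [0.2868, 0.2130, 0.5002]

π = [0.2868, 0.2130, 0.5002]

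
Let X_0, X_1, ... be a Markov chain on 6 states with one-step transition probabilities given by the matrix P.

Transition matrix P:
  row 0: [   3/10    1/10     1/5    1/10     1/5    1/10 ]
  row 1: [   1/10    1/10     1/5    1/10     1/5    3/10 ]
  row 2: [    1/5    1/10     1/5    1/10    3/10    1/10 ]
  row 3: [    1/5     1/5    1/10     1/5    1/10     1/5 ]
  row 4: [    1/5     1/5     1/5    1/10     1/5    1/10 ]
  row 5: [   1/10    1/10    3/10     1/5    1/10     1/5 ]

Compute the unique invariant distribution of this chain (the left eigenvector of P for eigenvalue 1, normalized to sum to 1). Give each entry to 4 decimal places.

π = [0.1904, 0.1320, 0.2026, 0.1283, 0.1920, 0.1547]

Balance equations π_j = Σ_i π_i·P[i][j]:
  π_0 = 3/10·π_0 + 1/10·π_1 + 1/5·π_2 + 1/5·π_3 + 1/5·π_4 + 1/10·π_5
  π_1 = 1/10·π_0 + 1/10·π_1 + 1/10·π_2 + 1/5·π_3 + 1/5·π_4 + 1/10·π_5
  π_2 = 1/5·π_0 + 1/5·π_1 + 1/5·π_2 + 1/10·π_3 + 1/5·π_4 + 3/10·π_5
  π_3 = 1/10·π_0 + 1/10·π_1 + 1/10·π_2 + 1/5·π_3 + 1/10·π_4 + 1/5·π_5
  π_4 = 1/5·π_0 + 1/5·π_1 + 3/10·π_2 + 1/10·π_3 + 1/5·π_4 + 1/10·π_5
  normalize: π_0 + π_1 + π_2 + π_3 + π_4 + π_5 = 1
Solving the linear system gives exactly π = [7613/39992, 660/4999, 1013/4999, 5131/39992, 7677/39992, 6187/39992].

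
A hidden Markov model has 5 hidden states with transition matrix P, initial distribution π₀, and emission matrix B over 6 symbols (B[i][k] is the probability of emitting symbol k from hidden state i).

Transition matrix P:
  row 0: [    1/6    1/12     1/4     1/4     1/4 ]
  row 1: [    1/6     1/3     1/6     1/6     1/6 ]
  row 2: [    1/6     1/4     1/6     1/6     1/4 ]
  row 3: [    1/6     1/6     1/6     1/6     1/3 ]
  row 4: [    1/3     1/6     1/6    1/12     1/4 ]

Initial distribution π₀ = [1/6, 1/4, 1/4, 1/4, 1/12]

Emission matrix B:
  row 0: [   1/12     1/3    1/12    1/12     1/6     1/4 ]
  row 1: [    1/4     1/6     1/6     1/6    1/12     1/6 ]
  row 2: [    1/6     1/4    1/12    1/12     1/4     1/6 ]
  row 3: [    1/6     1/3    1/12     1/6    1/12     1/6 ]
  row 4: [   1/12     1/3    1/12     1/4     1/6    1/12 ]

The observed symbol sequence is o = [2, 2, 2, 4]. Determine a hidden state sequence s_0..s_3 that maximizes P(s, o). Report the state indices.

path = [1, 1, 1, 2]

t=0: δ = [1.389e-02, 4.167e-02, 2.083e-02, 2.083e-02, 6.944e-03]  (obs o_0=2)
t=1: δ = [5.787e-04, 2.315e-03, 5.787e-04, 5.787e-04, 5.787e-04]  ψ = [1, 1, 1, 1, 1]  (obs o_1=2)
t=2: δ = [3.215e-05, 1.286e-04, 3.215e-05, 3.215e-05, 3.215e-05]  ψ = [1, 1, 1, 1, 1]  (obs o_2=2)
t=3: δ = [3.572e-06, 3.572e-06, 5.358e-06, 1.786e-06, 3.572e-06]  ψ = [1, 1, 1, 1, 1]  (obs o_3=4)
backtrack: best end state = 2; path = [1, 1, 1, 2]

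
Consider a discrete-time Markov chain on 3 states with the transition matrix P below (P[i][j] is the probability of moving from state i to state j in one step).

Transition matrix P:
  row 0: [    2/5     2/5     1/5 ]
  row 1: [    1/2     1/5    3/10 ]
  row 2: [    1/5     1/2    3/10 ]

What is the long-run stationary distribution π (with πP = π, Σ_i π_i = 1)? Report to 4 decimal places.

π = [0.3832, 0.3551, 0.2617]

Balance equations π_j = Σ_i π_i·P[i][j]:
  π_0 = 2/5·π_0 + 1/2·π_1 + 1/5·π_2
  π_1 = 2/5·π_0 + 1/5·π_1 + 1/2·π_2
  normalize: π_0 + π_1 + π_2 = 1
Solving the linear system gives exactly π = [41/107, 38/107, 28/107].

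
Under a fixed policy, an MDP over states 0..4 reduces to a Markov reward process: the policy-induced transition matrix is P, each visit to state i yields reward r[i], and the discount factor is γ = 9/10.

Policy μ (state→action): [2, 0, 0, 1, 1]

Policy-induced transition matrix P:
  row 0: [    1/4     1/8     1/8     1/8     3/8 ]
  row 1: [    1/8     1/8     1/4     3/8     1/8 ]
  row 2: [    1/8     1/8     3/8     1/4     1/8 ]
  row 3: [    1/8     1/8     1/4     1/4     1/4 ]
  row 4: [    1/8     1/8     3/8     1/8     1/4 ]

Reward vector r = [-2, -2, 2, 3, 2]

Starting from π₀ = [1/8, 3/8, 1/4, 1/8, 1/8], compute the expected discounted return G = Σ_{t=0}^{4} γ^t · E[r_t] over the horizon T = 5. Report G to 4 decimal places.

t=0: π = [0.1250, 0.3750, 0.2500, 0.1250, 0.1250], E[r] = 0.1250, γ^t·E[r] = 0.125000, running G = 0.125000
t=1: π = [0.1406, 0.1250, 0.2813, 0.2656, 0.1875], E[r] = 1.2031, γ^t·E[r] = 1.082813, running G = 1.207813
t=2: π = [0.1426, 0.1250, 0.2910, 0.2246, 0.2168], E[r] = 1.1543, γ^t·E[r] = 0.934980, running G = 2.142793
t=3: π = [0.1428, 0.1250, 0.2957, 0.2207, 0.2158], E[r] = 1.1494, γ^t·E[r] = 0.837923, running G = 2.980716
t=4: π = [0.1429, 0.1250, 0.2961, 0.2208, 0.2153], E[r] = 1.1494, γ^t·E[r] = 0.754111, running G = 3.734826

G = 3.7348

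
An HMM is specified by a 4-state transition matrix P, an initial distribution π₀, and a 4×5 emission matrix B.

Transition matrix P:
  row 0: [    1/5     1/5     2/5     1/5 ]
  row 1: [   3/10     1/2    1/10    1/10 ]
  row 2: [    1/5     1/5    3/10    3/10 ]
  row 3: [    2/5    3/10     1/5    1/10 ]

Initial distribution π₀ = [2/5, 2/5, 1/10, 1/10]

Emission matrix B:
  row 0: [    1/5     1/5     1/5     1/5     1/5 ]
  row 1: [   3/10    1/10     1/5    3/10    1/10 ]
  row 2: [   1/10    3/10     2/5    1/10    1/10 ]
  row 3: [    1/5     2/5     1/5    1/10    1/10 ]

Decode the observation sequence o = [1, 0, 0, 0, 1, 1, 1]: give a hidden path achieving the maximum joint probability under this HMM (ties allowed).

path = [1, 1, 1, 1, 0, 2, 3]

t=0: δ = [8.000e-02, 4.000e-02, 3.000e-02, 4.000e-02]  (obs o_0=1)
t=1: δ = [3.200e-03, 6.000e-03, 3.200e-03, 3.200e-03]  ψ = [0, 1, 0, 0]  (obs o_1=0)
t=2: δ = [3.600e-04, 9.000e-04, 1.280e-04, 1.920e-04]  ψ = [1, 1, 0, 2]  (obs o_2=0)
t=3: δ = [5.400e-05, 1.350e-04, 1.440e-05, 1.800e-05]  ψ = [1, 1, 0, 1]  (obs o_3=0)
t=4: δ = [8.100e-06, 6.750e-06, 6.480e-06, 5.400e-06]  ψ = [1, 1, 0, 1]  (obs o_4=1)
t=5: δ = [4.320e-07, 3.375e-07, 9.720e-07, 7.776e-07]  ψ = [3, 1, 0, 2]  (obs o_5=1)
t=6: δ = [6.221e-08, 2.333e-08, 8.748e-08, 1.166e-07]  ψ = [3, 3, 2, 2]  (obs o_6=1)
backtrack: best end state = 3; path = [1, 1, 1, 1, 0, 2, 3]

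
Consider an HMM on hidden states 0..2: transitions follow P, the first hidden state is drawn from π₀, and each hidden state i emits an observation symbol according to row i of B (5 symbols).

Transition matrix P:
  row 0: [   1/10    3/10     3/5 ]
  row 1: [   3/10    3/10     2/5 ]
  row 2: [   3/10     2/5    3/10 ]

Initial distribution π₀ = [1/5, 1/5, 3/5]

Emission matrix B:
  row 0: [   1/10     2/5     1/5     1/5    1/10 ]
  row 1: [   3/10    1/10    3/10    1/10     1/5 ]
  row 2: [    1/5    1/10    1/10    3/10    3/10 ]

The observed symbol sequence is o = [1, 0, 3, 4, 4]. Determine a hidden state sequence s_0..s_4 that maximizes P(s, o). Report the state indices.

t=0: δ = [8.000e-02, 2.000e-02, 6.000e-02]  (obs o_0=1)
t=1: δ = [1.800e-03, 7.200e-03, 9.600e-03]  ψ = [2, 0, 0]  (obs o_1=0)
t=2: δ = [5.760e-04, 3.840e-04, 8.640e-04]  ψ = [2, 2, 1]  (obs o_2=3)
t=3: δ = [2.592e-05, 6.912e-05, 1.037e-04]  ψ = [2, 2, 0]  (obs o_3=4)
t=4: δ = [3.110e-06, 8.294e-06, 9.331e-06]  ψ = [2, 2, 2]  (obs o_4=4)
backtrack: best end state = 2; path = [0, 2, 0, 2, 2]

path = [0, 2, 0, 2, 2]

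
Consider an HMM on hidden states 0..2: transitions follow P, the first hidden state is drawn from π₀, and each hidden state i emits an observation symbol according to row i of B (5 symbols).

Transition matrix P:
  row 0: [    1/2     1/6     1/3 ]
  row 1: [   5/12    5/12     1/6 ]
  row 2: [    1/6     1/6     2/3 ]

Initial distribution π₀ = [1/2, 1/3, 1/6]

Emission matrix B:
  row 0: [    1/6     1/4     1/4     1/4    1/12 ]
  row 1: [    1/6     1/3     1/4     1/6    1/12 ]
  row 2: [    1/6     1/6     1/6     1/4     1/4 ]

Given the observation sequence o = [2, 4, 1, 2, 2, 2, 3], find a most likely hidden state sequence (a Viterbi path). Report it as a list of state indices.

t=0: δ = [1.250e-01, 8.333e-02, 2.778e-02]  (obs o_0=2)
t=1: δ = [5.208e-03, 2.894e-03, 1.042e-02]  ψ = [0, 1, 0]  (obs o_1=4)
t=2: δ = [6.510e-04, 5.787e-04, 1.157e-03]  ψ = [0, 2, 2]  (obs o_2=1)
t=3: δ = [8.138e-05, 6.028e-05, 1.286e-04]  ψ = [0, 1, 2]  (obs o_3=2)
t=4: δ = [1.017e-05, 6.279e-06, 1.429e-05]  ψ = [0, 1, 2]  (obs o_4=2)
t=5: δ = [1.272e-06, 6.541e-07, 1.588e-06]  ψ = [0, 1, 2]  (obs o_5=2)
t=6: δ = [1.589e-07, 4.542e-08, 2.646e-07]  ψ = [0, 1, 2]  (obs o_6=3)
backtrack: best end state = 2; path = [0, 2, 2, 2, 2, 2, 2]

path = [0, 2, 2, 2, 2, 2, 2]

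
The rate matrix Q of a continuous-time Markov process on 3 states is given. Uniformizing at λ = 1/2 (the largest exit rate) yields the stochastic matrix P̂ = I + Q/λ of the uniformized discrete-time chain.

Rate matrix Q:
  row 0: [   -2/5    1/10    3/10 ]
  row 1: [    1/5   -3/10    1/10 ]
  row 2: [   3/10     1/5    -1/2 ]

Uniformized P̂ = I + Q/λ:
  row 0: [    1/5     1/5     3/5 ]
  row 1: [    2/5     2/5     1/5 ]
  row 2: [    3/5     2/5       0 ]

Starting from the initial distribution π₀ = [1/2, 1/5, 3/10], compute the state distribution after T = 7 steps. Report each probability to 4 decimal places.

π = [0.3820, 0.3234, 0.2946]

t=0: π = [0.5000, 0.2000, 0.3000]
t=1: π = [0.3600, 0.3000, 0.3400]
t=2: π = [0.3960, 0.3280, 0.2760]
t=3: π = [0.3760, 0.3208, 0.3032]
t=4: π = [0.3854, 0.3248, 0.2898]
t=5: π = [0.3809, 0.3229, 0.2962]
t=6: π = [0.3831, 0.3238, 0.2931]
t=7: π = [0.3820, 0.3234, 0.2946]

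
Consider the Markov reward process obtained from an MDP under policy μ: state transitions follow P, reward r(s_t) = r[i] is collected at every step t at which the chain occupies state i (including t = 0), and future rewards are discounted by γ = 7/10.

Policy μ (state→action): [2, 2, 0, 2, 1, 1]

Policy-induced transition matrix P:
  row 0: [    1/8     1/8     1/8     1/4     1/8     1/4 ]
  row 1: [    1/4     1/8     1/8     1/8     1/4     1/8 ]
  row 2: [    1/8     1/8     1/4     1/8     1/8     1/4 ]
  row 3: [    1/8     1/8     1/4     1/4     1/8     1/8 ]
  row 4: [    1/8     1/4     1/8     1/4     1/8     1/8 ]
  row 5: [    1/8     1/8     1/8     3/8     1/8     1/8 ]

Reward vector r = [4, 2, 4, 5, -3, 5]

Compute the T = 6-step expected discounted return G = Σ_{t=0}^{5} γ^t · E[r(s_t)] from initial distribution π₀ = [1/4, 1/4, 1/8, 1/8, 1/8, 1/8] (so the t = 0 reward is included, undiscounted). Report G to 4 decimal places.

t=0: π = [0.2500, 0.2500, 0.1250, 0.1250, 0.1250, 0.1250], E[r] = 2.8750, γ^t·E[r] = 2.875000, running G = 2.875000
t=1: π = [0.1563, 0.1406, 0.1563, 0.2188, 0.1563, 0.1719], E[r] = 3.0156, γ^t·E[r] = 2.110938, running G = 4.985938
t=2: π = [0.1426, 0.1445, 0.1719, 0.2344, 0.1426, 0.1641], E[r] = 3.1113, γ^t·E[r] = 1.524551, running G = 6.510488
t=3: π = [0.1431, 0.1428, 0.1758, 0.2310, 0.1431, 0.1643], E[r] = 3.1082, γ^t·E[r] = 1.066097, running G = 7.576585
t=4: π = [0.1429, 0.1429, 0.1758, 0.2307, 0.1429, 0.1649], E[r] = 3.1098, γ^t·E[r] = 0.746671, running G = 8.323256
t=5: π = [0.1429, 0.1429, 0.1758, 0.2308, 0.1429, 0.1648], E[r] = 3.1099, γ^t·E[r] = 0.522675, running G = 8.845931

G = 8.8459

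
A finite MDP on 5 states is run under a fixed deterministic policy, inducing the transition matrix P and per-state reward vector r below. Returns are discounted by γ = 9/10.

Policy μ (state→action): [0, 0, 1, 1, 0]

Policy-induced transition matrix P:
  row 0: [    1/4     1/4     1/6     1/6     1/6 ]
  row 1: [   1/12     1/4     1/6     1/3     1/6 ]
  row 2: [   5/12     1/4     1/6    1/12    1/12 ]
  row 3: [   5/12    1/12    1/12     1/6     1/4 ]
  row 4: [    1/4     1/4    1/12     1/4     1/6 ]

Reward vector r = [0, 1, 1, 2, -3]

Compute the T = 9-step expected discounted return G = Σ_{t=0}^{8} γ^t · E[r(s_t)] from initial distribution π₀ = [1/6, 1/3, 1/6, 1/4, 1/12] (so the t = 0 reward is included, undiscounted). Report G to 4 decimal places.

t=0: π = [0.1667, 0.3333, 0.1667, 0.2500, 0.0833], E[r] = 0.7500, γ^t·E[r] = 0.750000, running G = 0.750000
t=1: π = [0.2639, 0.2083, 0.1389, 0.2153, 0.1736], E[r] = 0.2569, γ^t·E[r] = 0.231250, running G = 0.981250
t=2: π = [0.2743, 0.2141, 0.1343, 0.2043, 0.1730], E[r] = 0.2378, γ^t·E[r] = 0.192656, running G = 1.173906
t=3: π = [0.2707, 0.2160, 0.1352, 0.2056, 0.1725], E[r] = 0.2448, γ^t·E[r] = 0.178488, running G = 1.352395
t=4: π = [0.2708, 0.2157, 0.1352, 0.2058, 0.1725], E[r] = 0.2448, γ^t·E[r] = 0.160637, running G = 1.513031
t=5: π = [0.2709, 0.2157, 0.1351, 0.2057, 0.1726], E[r] = 0.2447, γ^t·E[r] = 0.144475, running G = 1.657507
t=6: π = [0.2709, 0.2157, 0.1351, 0.2057, 0.1725], E[r] = 0.2447, γ^t·E[r] = 0.130030, running G = 1.787537
t=7: π = [0.2709, 0.2157, 0.1351, 0.2057, 0.1725], E[r] = 0.2447, γ^t·E[r] = 0.117028, running G = 1.904565
t=8: π = [0.2709, 0.2157, 0.1351, 0.2057, 0.1725], E[r] = 0.2447, γ^t·E[r] = 0.105325, running G = 2.009890

G = 2.0099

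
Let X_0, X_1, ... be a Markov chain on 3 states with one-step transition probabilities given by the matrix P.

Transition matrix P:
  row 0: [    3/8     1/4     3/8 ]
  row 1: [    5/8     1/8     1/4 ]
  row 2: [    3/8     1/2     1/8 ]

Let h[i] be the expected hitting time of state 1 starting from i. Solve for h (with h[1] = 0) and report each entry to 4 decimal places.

First-step conditioning: h[1] = 0; for i ≠ 1, h[i] = 1 + Σ_k P[i][k]·h[k].
  h[0] = 1 + 3/8·h[0] + 3/8·h[2]
  h[2] = 1 + 3/8·h[0] + 1/8·h[2]
Solving the 2×2 linear system over states ≠ 1 gives exactly h = [40/13, 0, 32/13] (h[1] = 0 is the target).

h = [3.0769, 0.0000, 2.4615]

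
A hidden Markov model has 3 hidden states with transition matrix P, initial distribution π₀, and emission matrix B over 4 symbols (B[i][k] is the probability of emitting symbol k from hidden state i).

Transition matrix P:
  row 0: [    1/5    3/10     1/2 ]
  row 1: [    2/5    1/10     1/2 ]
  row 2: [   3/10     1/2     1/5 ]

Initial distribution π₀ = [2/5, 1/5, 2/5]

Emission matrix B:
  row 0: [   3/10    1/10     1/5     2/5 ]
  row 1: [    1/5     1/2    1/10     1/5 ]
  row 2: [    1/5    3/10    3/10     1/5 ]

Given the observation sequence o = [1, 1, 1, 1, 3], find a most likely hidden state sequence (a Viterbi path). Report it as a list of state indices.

t=0: δ = [4.000e-02, 1.000e-01, 1.200e-01]  (obs o_0=1)
t=1: δ = [4.000e-03, 3.000e-02, 1.500e-02]  ψ = [1, 2, 1]  (obs o_1=1)
t=2: δ = [1.200e-03, 3.750e-03, 4.500e-03]  ψ = [1, 2, 1]  (obs o_2=1)
t=3: δ = [1.500e-04, 1.125e-03, 5.625e-04]  ψ = [1, 2, 1]  (obs o_3=1)
t=4: δ = [1.800e-04, 5.625e-05, 1.125e-04]  ψ = [1, 2, 1]  (obs o_4=3)
backtrack: best end state = 0; path = [2, 1, 2, 1, 0]

path = [2, 1, 2, 1, 0]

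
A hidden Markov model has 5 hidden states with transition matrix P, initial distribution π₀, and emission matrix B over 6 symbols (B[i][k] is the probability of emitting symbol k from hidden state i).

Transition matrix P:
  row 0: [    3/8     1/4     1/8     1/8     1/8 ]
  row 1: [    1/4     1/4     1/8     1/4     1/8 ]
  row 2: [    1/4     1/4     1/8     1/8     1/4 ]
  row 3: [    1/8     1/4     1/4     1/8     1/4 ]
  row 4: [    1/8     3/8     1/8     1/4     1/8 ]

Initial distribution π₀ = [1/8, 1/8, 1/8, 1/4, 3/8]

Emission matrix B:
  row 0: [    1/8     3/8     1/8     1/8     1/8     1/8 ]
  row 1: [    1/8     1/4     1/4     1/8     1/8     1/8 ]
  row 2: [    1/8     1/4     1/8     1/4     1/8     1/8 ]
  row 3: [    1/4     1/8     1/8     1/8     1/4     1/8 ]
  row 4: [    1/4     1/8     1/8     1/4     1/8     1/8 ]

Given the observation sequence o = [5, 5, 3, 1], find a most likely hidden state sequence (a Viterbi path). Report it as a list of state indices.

path = [4, 1, 0, 0]

t=0: δ = [1.562e-02, 1.562e-02, 1.562e-02, 3.125e-02, 4.688e-02]  (obs o_0=5)
t=1: δ = [7.324e-04, 2.197e-03, 9.766e-04, 1.465e-03, 9.766e-04]  ψ = [0, 4, 3, 4, 3]  (obs o_1=5)
t=2: δ = [6.866e-05, 6.866e-05, 9.155e-05, 6.866e-05, 9.155e-05]  ψ = [1, 1, 3, 1, 3]  (obs o_2=3)
t=3: δ = [9.656e-06, 8.583e-06, 4.292e-06, 2.861e-06, 2.861e-06]  ψ = [0, 4, 3, 4, 2]  (obs o_3=1)
backtrack: best end state = 0; path = [4, 1, 0, 0]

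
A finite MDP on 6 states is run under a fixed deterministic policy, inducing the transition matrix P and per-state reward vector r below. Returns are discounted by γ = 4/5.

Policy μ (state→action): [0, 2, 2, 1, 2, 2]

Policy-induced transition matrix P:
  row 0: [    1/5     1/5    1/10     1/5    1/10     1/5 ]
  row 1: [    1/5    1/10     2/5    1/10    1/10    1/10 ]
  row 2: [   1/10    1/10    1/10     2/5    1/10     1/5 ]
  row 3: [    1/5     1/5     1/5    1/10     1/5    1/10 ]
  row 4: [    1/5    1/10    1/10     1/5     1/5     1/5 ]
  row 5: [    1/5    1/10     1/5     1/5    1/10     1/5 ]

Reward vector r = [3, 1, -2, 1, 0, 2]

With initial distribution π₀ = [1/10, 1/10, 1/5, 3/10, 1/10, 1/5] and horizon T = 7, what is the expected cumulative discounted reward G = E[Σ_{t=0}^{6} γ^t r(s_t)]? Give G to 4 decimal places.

t=0: π = [0.1000, 0.1000, 0.2000, 0.3000, 0.1000, 0.2000], E[r] = 0.7000, γ^t·E[r] = 0.700000, running G = 0.700000
t=1: π = [0.1800, 0.1400, 0.1800, 0.2000, 0.1400, 0.1600], E[r] = 0.8400, γ^t·E[r] = 0.672000, running G = 1.372000
t=2: π = [0.1820, 0.1380, 0.1780, 0.2020, 0.1340, 0.1660], E[r] = 0.8620, γ^t·E[r] = 0.551680, running G = 1.923680
t=3: π = [0.1822, 0.1384, 0.1782, 0.2016, 0.1336, 0.1660], E[r] = 0.8622, γ^t·E[r] = 0.441446, running G = 2.365126
t=4: π = [0.1822, 0.1384, 0.1783, 0.2016, 0.1335, 0.1660], E[r] = 0.8620, γ^t·E[r] = 0.353075, running G = 2.718202
t=5: π = [0.1822, 0.1384, 0.1783, 0.2017, 0.1335, 0.1660], E[r] = 0.8620, γ^t·E[r] = 0.282458, running G = 3.000659
t=6: π = [0.1822, 0.1384, 0.1783, 0.2017, 0.1335, 0.1660], E[r] = 0.8620, γ^t·E[r] = 0.225964, running G = 3.226623

G = 3.2266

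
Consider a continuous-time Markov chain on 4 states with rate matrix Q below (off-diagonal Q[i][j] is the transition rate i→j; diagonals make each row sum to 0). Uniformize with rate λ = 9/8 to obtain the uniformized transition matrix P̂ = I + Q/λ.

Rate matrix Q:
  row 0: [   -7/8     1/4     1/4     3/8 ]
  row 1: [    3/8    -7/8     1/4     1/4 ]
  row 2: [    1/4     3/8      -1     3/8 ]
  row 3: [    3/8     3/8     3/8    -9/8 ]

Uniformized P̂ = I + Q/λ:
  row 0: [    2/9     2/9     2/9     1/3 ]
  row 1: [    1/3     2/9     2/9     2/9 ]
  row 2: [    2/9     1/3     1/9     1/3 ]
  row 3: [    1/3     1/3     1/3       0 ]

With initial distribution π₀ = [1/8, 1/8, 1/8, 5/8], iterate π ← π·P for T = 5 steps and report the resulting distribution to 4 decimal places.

t=0: π = [0.1250, 0.1250, 0.1250, 0.6250]
t=1: π = [0.3056, 0.3056, 0.2778, 0.1111]
t=2: π = [0.2685, 0.2654, 0.2037, 0.2623]
t=3: π = [0.2809, 0.2740, 0.2287, 0.2164]
t=4: π = [0.2767, 0.2717, 0.2209, 0.2308]
t=5: π = [0.2780, 0.2724, 0.2233, 0.2262]

π = [0.2780, 0.2724, 0.2233, 0.2262]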